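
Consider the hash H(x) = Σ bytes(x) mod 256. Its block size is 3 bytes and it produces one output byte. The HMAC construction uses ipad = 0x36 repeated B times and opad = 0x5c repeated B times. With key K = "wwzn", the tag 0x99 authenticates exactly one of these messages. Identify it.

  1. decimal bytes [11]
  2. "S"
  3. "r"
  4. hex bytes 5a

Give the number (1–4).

1

Key "wwzn" = 77 77 7a 6e is 4 bytes > B = 3, so hash it first: H(key) = d6, then zero-pad to 3 bytes: K' = d6 00 00.
K' ⊕ ipad = e0 36 36; K' ⊕ opad = 8a 5c 5c.
m1: inner = H(e0 36 36 0b) = 57; tag = H(8a 5c 5c 57) = 99 ← matches
m2: inner = H(e0 36 36 53) = 9f; tag = H(8a 5c 5c 9f) = e1
m3: inner = H(e0 36 36 72) = be; tag = H(8a 5c 5c be) = 00
m4: inner = H(e0 36 36 5a) = a6; tag = H(8a 5c 5c a6) = e8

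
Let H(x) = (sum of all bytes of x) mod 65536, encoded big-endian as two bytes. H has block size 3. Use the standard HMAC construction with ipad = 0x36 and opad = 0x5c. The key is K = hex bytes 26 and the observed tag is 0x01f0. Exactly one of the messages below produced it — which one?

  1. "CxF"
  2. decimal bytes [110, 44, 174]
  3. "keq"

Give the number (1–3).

3

Key hex bytes 26 is 1 byte ≤ B = 3; zero-pad to 3 bytes: K' = 26 00 00.
K' ⊕ ipad = 10 36 36; K' ⊕ opad = 7a 5c 5c.
m1: inner = H(10 36 36 43 78 46) = 01 7d; tag = H(7a 5c 5c 01 7d) = 01b0
m2: inner = H(10 36 36 6e 2c ae) = 01 c4; tag = H(7a 5c 5c 01 c4) = 01f7
m3: inner = H(10 36 36 6b 65 71) = 01 bd; tag = H(7a 5c 5c 01 bd) = 01f0 ← matches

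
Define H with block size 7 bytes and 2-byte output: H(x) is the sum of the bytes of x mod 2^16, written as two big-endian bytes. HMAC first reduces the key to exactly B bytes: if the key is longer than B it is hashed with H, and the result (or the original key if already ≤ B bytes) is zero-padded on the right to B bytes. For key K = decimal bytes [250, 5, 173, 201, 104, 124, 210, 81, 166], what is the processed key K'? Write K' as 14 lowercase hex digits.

|K| = 9 > B = 7, so first hash the key.
H(K): sum = 250+5+173+201+104+124+210+81+166 = 1314 → 05 22.
Zero-pad H(K) = 05 22 to 7 bytes: K' = 05 22 00 00 00 00 00.

05220000000000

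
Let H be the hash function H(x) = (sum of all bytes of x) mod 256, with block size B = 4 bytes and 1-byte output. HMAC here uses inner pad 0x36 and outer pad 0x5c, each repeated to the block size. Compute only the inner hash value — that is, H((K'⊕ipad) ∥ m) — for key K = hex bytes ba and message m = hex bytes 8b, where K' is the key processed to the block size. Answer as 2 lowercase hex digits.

Key hex bytes ba is 1 byte ≤ B = 4; zero-pad to 4 bytes: K' = ba 00 00 00.
K' ⊕ ipad = 8c 36 36 36.
Inner input = 8c 36 36 36 ∥ 8b.
Inner hash: sum = 140+54+54+54+139 = 441; mod 256 = 185 → b9.

b9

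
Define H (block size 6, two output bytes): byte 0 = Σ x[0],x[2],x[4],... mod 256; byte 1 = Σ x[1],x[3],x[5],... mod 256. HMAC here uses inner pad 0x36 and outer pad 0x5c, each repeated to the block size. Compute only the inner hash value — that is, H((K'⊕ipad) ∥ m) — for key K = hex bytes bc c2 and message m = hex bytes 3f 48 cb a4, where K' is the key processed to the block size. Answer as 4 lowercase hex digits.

Key hex bytes bc c2 is 2 bytes ≤ B = 6; zero-pad to 6 bytes: K' = bc c2 00 00 00 00.
K' ⊕ ipad = 8a f4 36 36 36 36.
Inner input = 8a f4 36 36 36 36 ∥ 3f 48 cb a4.
Inner hash: even-index sum = 512 mod 256 = 0; odd-index sum = 588 mod 256 = 76 → 00 4c.

004c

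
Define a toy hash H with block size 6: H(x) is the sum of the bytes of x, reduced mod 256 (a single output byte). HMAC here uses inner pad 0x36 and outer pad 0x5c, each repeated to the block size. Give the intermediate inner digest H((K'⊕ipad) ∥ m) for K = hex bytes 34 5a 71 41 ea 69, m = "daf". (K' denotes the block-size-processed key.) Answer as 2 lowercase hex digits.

92

Key hex bytes 34 5a 71 41 ea 69 is exactly B = 6 bytes: K' = 34 5a 71 41 ea 69.
K' ⊕ ipad = 02 6c 47 77 dc 5f.
Inner input = 02 6c 47 77 dc 5f ∥ 64 61 66.
Inner hash: sum = 2+108+71+119+220+95+100+97+102 = 914; mod 256 = 146 → 92.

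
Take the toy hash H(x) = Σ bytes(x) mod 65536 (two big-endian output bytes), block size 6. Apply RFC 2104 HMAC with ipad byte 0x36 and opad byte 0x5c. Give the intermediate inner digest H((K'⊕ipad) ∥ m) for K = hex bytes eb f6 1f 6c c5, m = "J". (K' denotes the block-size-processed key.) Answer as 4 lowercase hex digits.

0393

Key hex bytes eb f6 1f 6c c5 is 5 bytes ≤ B = 6; zero-pad to 6 bytes: K' = eb f6 1f 6c c5 00.
K' ⊕ ipad = dd c0 29 5a f3 36.
Inner input = dd c0 29 5a f3 36 ∥ 4a.
Inner hash: sum = 221+192+41+90+243+54+74 = 915 → 03 93.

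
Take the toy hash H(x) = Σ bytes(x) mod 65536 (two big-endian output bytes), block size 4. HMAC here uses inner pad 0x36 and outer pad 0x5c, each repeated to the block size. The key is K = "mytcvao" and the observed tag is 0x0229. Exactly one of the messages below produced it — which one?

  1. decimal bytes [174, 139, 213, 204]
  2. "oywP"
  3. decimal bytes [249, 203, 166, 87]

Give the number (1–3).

Key "mytcvao" = 6d 79 74 63 76 61 6f is 7 bytes > B = 4, so hash it first: H(key) = 03 03, then zero-pad to 4 bytes: K' = 03 03 00 00.
K' ⊕ ipad = 35 35 36 36; K' ⊕ opad = 5f 5f 5c 5c.
m1: inner = H(35 35 36 36 ae 8b d5 cc) = 03 b0; tag = H(5f 5f 5c 5c 03 b0) = 0229 ← matches
m2: inner = H(35 35 36 36 6f 79 77 50) = 02 85; tag = H(5f 5f 5c 5c 02 85) = 01fd
m3: inner = H(35 35 36 36 f9 cb a6 57) = 03 97; tag = H(5f 5f 5c 5c 03 97) = 0210

1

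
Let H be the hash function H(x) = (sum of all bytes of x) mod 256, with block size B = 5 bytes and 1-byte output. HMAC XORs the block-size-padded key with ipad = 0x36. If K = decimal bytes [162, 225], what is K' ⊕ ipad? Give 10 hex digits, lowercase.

94d7363636

Key decimal bytes [162, 225] = a2 e1 is 2 bytes ≤ B = 5; zero-pad to 5 bytes: K' = a2 e1 00 00 00.
XOR each byte with 0x36: a2⊕36=94, e1⊕36=d7, 00⊕36=36, 00⊕36=36, 00⊕36=36.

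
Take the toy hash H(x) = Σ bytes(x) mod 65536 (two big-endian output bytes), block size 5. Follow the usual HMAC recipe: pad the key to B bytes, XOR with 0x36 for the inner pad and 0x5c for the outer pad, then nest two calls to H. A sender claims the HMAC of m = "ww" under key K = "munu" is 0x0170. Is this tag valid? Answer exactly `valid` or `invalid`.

valid

Key "munu" = 6d 75 6e 75 is 4 bytes ≤ B = 5; zero-pad to 5 bytes: K' = 6d 75 6e 75 00.
K' ⊕ ipad = 5b 43 58 43 36; K' ⊕ opad = 31 29 32 29 5c.
Inner hash: sum = 91+67+88+67+54+119+119 = 605 → 02 5d.
Outer hash (recomputed tag): sum = 49+41+50+41+92+2+93 = 368 → 01 70.
Recomputed tag = 0170; claimed = 0170 → match.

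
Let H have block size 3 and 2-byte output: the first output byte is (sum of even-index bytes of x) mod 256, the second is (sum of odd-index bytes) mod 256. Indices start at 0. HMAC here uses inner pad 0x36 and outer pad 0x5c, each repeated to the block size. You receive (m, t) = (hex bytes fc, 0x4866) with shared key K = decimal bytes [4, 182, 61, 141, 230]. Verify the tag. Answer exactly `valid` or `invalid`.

valid

Key decimal bytes [4, 182, 61, 141, 230] = 04 b6 3d 8d e6 is 5 bytes > B = 3, so hash it first: H(key) = 27 43, then zero-pad to 3 bytes: K' = 27 43 00.
K' ⊕ ipad = 11 75 36; K' ⊕ opad = 7b 1f 5c.
Inner hash: even-index sum = 71 mod 256 = 71; odd-index sum = 369 mod 256 = 113 → 47 71.
Outer hash (recomputed tag): even-index sum = 328 mod 256 = 72; odd-index sum = 102 mod 256 = 102 → 48 66.
Recomputed tag = 4866; claimed = 4866 → match.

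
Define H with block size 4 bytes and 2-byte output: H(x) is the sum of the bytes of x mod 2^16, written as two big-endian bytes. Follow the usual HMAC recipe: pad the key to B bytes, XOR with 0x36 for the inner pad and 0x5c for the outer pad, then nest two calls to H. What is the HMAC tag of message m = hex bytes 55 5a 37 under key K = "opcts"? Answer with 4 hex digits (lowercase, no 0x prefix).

Key "opcts" = 6f 70 63 74 73 is 5 bytes > B = 4, so hash it first: H(key) = 02 29, then zero-pad to 4 bytes: K' = 02 29 00 00.
K' ⊕ ipad = 34 1f 36 36.  K' ⊕ opad = 5e 75 5c 5c.
Inner input = (K'⊕ipad) ∥ m = 34 1f 36 36 ∥ 55 5a 37.
Inner hash: sum = 52+31+54+54+85+90+55 = 421 → 01 a5.
Outer input = (K'⊕opad) ∥ inner = 5e 75 5c 5c ∥ 01 a5.
Outer hash (tag): sum = 94+117+92+92+1+165 = 561 → 02 31.

0231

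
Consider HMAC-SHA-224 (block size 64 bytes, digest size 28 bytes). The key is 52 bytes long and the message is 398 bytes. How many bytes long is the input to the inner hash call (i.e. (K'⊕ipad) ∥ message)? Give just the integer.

Key is 52 ≤ 64 bytes, zero-padded: |K'| = 64.
Inner input = (K'⊕ipad) ∥ m → 64 + 398 = 462 bytes.

462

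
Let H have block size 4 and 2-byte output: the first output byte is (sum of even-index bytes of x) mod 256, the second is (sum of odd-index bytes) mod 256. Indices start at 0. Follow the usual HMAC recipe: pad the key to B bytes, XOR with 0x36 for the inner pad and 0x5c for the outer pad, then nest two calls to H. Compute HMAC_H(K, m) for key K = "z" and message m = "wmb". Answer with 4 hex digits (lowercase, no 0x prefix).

dd91

Key "z" = 7a is 1 byte ≤ B = 4; zero-pad to 4 bytes: K' = 7a 00 00 00.
K' ⊕ ipad = 4c 36 36 36.  K' ⊕ opad = 26 5c 5c 5c.
Inner input = (K'⊕ipad) ∥ m = 4c 36 36 36 ∥ 77 6d 62.
Inner hash: even-index sum = 347 mod 256 = 91; odd-index sum = 217 mod 256 = 217 → 5b d9.
Outer input = (K'⊕opad) ∥ inner = 26 5c 5c 5c ∥ 5b d9.
Outer hash (tag): even-index sum = 221 mod 256 = 221; odd-index sum = 401 mod 256 = 145 → dd 91.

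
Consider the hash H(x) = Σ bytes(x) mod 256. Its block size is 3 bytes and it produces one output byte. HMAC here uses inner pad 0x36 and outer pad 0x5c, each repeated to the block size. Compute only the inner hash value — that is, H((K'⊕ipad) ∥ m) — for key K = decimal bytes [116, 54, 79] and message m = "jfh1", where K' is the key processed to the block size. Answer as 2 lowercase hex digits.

Key decimal bytes [116, 54, 79] = 74 36 4f is exactly B = 3 bytes: K' = 74 36 4f.
K' ⊕ ipad = 42 00 79.
Inner input = 42 00 79 ∥ 6a 66 68 31.
Inner hash: sum = 66+0+121+106+102+104+49 = 548; mod 256 = 36 → 24.

24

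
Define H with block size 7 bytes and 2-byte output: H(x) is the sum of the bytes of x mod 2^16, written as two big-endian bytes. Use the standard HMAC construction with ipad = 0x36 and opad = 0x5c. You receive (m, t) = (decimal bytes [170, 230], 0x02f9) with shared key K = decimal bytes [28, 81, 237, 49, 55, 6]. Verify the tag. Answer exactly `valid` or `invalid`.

Key decimal bytes [28, 81, 237, 49, 55, 6] = 1c 51 ed 31 37 06 is 6 bytes ≤ B = 7; zero-pad to 7 bytes: K' = 1c 51 ed 31 37 06 00.
K' ⊕ ipad = 2a 67 db 07 01 30 36; K' ⊕ opad = 40 0d b1 6d 6b 5a 5c.
Inner hash: sum = 42+103+219+7+1+48+54+170+230 = 874 → 03 6a.
Outer hash (recomputed tag): sum = 64+13+177+109+107+90+92+3+106 = 761 → 02 f9.
Recomputed tag = 02f9; claimed = 02f9 → match.

valid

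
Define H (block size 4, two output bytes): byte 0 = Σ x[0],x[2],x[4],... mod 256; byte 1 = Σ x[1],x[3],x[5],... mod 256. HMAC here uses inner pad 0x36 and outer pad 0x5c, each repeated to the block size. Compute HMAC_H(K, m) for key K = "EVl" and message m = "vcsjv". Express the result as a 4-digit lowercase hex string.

75c9

Key "EVl" = 45 56 6c is 3 bytes ≤ B = 4; zero-pad to 4 bytes: K' = 45 56 6c 00.
K' ⊕ ipad = 73 60 5a 36.  K' ⊕ opad = 19 0a 30 5c.
Inner input = (K'⊕ipad) ∥ m = 73 60 5a 36 ∥ 76 63 73 6a 76.
Inner hash: even-index sum = 556 mod 256 = 44; odd-index sum = 355 mod 256 = 99 → 2c 63.
Outer input = (K'⊕opad) ∥ inner = 19 0a 30 5c ∥ 2c 63.
Outer hash (tag): even-index sum = 117 mod 256 = 117; odd-index sum = 201 mod 256 = 201 → 75 c9.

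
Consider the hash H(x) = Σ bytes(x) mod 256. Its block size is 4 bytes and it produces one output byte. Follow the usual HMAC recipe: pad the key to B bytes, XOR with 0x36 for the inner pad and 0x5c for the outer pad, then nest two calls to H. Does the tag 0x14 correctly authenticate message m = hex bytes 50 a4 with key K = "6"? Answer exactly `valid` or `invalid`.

valid

Key "6" = 36 is 1 byte ≤ B = 4; zero-pad to 4 bytes: K' = 36 00 00 00.
K' ⊕ ipad = 00 36 36 36; K' ⊕ opad = 6a 5c 5c 5c.
Inner hash: sum = 0+54+54+54+80+164 = 406; mod 256 = 150 → 96.
Outer hash (recomputed tag): sum = 106+92+92+92+150 = 532; mod 256 = 20 → 14.
Recomputed tag = 14; claimed = 14 → match.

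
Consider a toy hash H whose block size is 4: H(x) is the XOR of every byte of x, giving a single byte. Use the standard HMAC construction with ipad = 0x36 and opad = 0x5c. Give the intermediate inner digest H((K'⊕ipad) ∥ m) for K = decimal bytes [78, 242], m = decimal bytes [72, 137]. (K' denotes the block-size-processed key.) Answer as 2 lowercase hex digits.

7d

Key decimal bytes [78, 242] = 4e f2 is 2 bytes ≤ B = 4; zero-pad to 4 bytes: K' = 4e f2 00 00.
K' ⊕ ipad = 78 c4 36 36.
Inner input = 78 c4 36 36 ∥ 48 89.
Inner hash: XOR 78⊕c4⊕36⊕36⊕48⊕89 = 7d.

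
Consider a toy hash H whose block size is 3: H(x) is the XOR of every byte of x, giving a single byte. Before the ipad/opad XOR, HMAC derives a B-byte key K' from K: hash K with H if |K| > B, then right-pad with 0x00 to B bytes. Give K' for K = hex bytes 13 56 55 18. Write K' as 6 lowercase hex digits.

080000

|K| = 4 > B = 3, so first hash the key.
H(K): XOR 13⊕56⊕55⊕18 = 08.
Zero-pad H(K) = 08 to 3 bytes: K' = 08 00 00.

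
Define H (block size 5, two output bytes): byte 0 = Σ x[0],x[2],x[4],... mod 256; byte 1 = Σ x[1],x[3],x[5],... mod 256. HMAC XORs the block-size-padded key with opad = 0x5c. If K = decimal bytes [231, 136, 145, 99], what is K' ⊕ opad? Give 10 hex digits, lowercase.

bbd4cd3f5c

Key decimal bytes [231, 136, 145, 99] = e7 88 91 63 is 4 bytes ≤ B = 5; zero-pad to 5 bytes: K' = e7 88 91 63 00.
XOR each byte with 0x5c: e7⊕5c=bb, 88⊕5c=d4, 91⊕5c=cd, 63⊕5c=3f, 00⊕5c=5c.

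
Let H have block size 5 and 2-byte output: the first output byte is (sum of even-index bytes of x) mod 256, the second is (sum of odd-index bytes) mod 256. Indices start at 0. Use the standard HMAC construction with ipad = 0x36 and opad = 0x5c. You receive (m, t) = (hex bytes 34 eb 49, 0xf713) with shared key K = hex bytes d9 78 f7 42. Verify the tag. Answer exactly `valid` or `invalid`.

Key hex bytes d9 78 f7 42 is 4 bytes ≤ B = 5; zero-pad to 5 bytes: K' = d9 78 f7 42 00.
K' ⊕ ipad = ef 4e c1 74 36; K' ⊕ opad = 85 24 ab 1e 5c.
Inner hash: even-index sum = 721 mod 256 = 209; odd-index sum = 319 mod 256 = 63 → d1 3f.
Outer hash (recomputed tag): even-index sum = 459 mod 256 = 203; odd-index sum = 275 mod 256 = 19 → cb 13.
Recomputed tag = cb13; claimed = f713 → mismatch.

invalid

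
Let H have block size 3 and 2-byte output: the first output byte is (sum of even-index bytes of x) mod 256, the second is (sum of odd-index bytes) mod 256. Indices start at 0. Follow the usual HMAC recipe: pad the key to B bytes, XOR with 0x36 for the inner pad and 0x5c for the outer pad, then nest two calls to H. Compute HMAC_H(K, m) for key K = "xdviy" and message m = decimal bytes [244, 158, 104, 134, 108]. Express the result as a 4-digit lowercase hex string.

Key "xdviy" = 78 64 76 69 79 is 5 bytes > B = 3, so hash it first: H(key) = 67 cd, then zero-pad to 3 bytes: K' = 67 cd 00.
K' ⊕ ipad = 51 fb 36.  K' ⊕ opad = 3b 91 5c.
Inner input = (K'⊕ipad) ∥ m = 51 fb 36 ∥ f4 9e 68 86 6c.
Inner hash: even-index sum = 427 mod 256 = 171; odd-index sum = 707 mod 256 = 195 → ab c3.
Outer input = (K'⊕opad) ∥ inner = 3b 91 5c ∥ ab c3.
Outer hash (tag): even-index sum = 346 mod 256 = 90; odd-index sum = 316 mod 256 = 60 → 5a 3c.

5a3c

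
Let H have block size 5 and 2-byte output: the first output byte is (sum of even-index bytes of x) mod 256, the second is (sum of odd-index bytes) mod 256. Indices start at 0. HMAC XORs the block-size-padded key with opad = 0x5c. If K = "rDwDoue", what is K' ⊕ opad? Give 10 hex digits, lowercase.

Key "rDwDoue" = 72 44 77 44 6f 75 65 is 7 bytes > B = 5, so hash it first: H(key) = bd fd, then zero-pad to 5 bytes: K' = bd fd 00 00 00.
XOR each byte with 0x5c: bd⊕5c=e1, fd⊕5c=a1, 00⊕5c=5c, 00⊕5c=5c, 00⊕5c=5c.

e1a15c5c5c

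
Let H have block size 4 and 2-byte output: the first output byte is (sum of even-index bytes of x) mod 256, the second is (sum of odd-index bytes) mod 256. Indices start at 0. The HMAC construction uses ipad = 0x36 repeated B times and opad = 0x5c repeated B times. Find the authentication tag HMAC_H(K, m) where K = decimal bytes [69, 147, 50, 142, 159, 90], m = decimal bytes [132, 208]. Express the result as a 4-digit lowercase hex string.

80d6

Key decimal bytes [69, 147, 50, 142, 159, 90] = 45 93 32 8e 9f 5a is 6 bytes > B = 4, so hash it first: H(key) = 16 7b, then zero-pad to 4 bytes: K' = 16 7b 00 00.
K' ⊕ ipad = 20 4d 36 36.  K' ⊕ opad = 4a 27 5c 5c.
Inner input = (K'⊕ipad) ∥ m = 20 4d 36 36 ∥ 84 d0.
Inner hash: even-index sum = 218 mod 256 = 218; odd-index sum = 339 mod 256 = 83 → da 53.
Outer input = (K'⊕opad) ∥ inner = 4a 27 5c 5c ∥ da 53.
Outer hash (tag): even-index sum = 384 mod 256 = 128; odd-index sum = 214 mod 256 = 214 → 80 d6.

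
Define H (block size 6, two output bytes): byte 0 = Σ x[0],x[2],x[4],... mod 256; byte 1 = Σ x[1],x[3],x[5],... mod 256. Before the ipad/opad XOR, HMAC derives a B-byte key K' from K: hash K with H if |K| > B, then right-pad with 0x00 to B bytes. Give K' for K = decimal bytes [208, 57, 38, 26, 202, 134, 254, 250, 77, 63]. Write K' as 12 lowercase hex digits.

0b1200000000

|K| = 10 > B = 6, so first hash the key.
H(K): even-index sum = 779 mod 256 = 11; odd-index sum = 530 mod 256 = 18 → 0b 12.
Zero-pad H(K) = 0b 12 to 6 bytes: K' = 0b 12 00 00 00 00.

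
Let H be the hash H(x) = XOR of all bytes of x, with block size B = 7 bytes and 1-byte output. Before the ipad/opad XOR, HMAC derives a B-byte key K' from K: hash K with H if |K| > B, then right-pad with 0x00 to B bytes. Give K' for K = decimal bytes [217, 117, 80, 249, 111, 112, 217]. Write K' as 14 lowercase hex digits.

d97550f96f70d9

Key decimal bytes [217, 117, 80, 249, 111, 112, 217] = d9 75 50 f9 6f 70 d9 is exactly B = 7 bytes: K' = d9 75 50 f9 6f 70 d9.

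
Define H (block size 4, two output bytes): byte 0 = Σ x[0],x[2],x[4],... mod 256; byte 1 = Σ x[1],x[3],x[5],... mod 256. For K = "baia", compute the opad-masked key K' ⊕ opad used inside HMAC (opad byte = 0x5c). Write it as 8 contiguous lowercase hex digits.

3e3d353d

Key "baia" = 62 61 69 61 is exactly B = 4 bytes: K' = 62 61 69 61.
XOR each byte with 0x5c: 62⊕5c=3e, 61⊕5c=3d, 69⊕5c=35, 61⊕5c=3d.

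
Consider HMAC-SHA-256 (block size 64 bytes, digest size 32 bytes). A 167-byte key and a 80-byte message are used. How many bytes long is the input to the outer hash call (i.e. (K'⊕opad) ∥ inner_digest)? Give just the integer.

Key is 167 > 64 bytes, so it is hashed to 32 bytes then zero-padded to 64: |K'| = 64.
Outer input = (K'⊕opad) ∥ H(inner) → 64 + 32 = 96 bytes.

96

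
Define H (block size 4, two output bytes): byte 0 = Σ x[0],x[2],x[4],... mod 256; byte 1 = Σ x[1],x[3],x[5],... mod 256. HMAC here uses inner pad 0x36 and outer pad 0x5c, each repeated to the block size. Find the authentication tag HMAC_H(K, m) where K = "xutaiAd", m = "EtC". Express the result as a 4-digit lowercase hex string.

Key "xutaiAd" = 78 75 74 61 69 41 64 is 7 bytes > B = 4, so hash it first: H(key) = b9 17, then zero-pad to 4 bytes: K' = b9 17 00 00.
K' ⊕ ipad = 8f 21 36 36.  K' ⊕ opad = e5 4b 5c 5c.
Inner input = (K'⊕ipad) ∥ m = 8f 21 36 36 ∥ 45 74 43.
Inner hash: even-index sum = 333 mod 256 = 77; odd-index sum = 203 mod 256 = 203 → 4d cb.
Outer input = (K'⊕opad) ∥ inner = e5 4b 5c 5c ∥ 4d cb.
Outer hash (tag): even-index sum = 398 mod 256 = 142; odd-index sum = 370 mod 256 = 114 → 8e 72.

8e72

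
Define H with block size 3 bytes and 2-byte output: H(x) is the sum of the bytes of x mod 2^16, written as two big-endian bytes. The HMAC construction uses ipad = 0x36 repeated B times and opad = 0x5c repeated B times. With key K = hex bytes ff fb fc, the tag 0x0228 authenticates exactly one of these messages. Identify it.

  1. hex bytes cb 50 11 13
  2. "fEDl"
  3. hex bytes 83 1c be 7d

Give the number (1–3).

Key hex bytes ff fb fc is exactly B = 3 bytes: K' = ff fb fc.
K' ⊕ ipad = c9 cd ca; K' ⊕ opad = a3 a7 a0.
m1: inner = H(c9 cd ca cb 50 11 13) = 03 9f; tag = H(a3 a7 a0 03 9f) = 028c
m2: inner = H(c9 cd ca 66 45 44 6c) = 03 bb; tag = H(a3 a7 a0 03 bb) = 02a8
m3: inner = H(c9 cd ca 83 1c be 7d) = 04 3a; tag = H(a3 a7 a0 04 3a) = 0228 ← matches

3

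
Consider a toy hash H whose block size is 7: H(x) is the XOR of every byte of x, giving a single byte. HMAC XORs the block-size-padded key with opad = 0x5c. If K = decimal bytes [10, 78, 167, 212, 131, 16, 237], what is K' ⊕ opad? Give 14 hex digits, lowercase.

5612fb88df4cb1

Key decimal bytes [10, 78, 167, 212, 131, 16, 237] = 0a 4e a7 d4 83 10 ed is exactly B = 7 bytes: K' = 0a 4e a7 d4 83 10 ed.
XOR each byte with 0x5c: 0a⊕5c=56, 4e⊕5c=12, a7⊕5c=fb, d4⊕5c=88, 83⊕5c=df, 10⊕5c=4c, ed⊕5c=b1.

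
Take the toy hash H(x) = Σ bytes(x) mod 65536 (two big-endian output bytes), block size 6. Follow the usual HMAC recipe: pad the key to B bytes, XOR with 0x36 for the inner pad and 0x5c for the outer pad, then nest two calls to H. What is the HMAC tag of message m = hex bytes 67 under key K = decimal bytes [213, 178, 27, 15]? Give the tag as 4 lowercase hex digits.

Key decimal bytes [213, 178, 27, 15] = d5 b2 1b 0f is 4 bytes ≤ B = 6; zero-pad to 6 bytes: K' = d5 b2 1b 0f 00 00.
K' ⊕ ipad = e3 84 2d 39 36 36.  K' ⊕ opad = 89 ee 47 53 5c 5c.
Inner input = (K'⊕ipad) ∥ m = e3 84 2d 39 36 36 ∥ 67.
Inner hash: sum = 227+132+45+57+54+54+103 = 672 → 02 a0.
Outer input = (K'⊕opad) ∥ inner = 89 ee 47 53 5c 5c ∥ 02 a0.
Outer hash (tag): sum = 137+238+71+83+92+92+2+160 = 875 → 03 6b.

036b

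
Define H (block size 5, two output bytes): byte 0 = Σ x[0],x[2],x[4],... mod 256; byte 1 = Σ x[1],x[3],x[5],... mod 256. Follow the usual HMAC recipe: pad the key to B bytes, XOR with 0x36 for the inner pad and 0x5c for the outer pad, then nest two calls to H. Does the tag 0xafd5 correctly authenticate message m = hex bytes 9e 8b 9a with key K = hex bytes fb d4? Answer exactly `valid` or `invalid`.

Key hex bytes fb d4 is 2 bytes ≤ B = 5; zero-pad to 5 bytes: K' = fb d4 00 00 00.
K' ⊕ ipad = cd e2 36 36 36; K' ⊕ opad = a7 88 5c 5c 5c.
Inner hash: even-index sum = 452 mod 256 = 196; odd-index sum = 592 mod 256 = 80 → c4 50.
Outer hash (recomputed tag): even-index sum = 431 mod 256 = 175; odd-index sum = 424 mod 256 = 168 → af a8.
Recomputed tag = afa8; claimed = afd5 → mismatch.

invalid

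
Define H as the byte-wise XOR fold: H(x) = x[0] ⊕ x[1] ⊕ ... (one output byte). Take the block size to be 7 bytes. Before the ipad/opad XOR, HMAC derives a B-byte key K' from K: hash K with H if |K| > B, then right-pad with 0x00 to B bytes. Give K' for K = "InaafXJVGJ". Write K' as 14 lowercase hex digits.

08000000000000

|K| = 10 > B = 7, so first hash the key.
H(K): XOR 49⊕6e⊕61⊕61⊕66⊕58⊕4a⊕56⊕47⊕4a = 08.
Zero-pad H(K) = 08 to 7 bytes: K' = 08 00 00 00 00 00 00.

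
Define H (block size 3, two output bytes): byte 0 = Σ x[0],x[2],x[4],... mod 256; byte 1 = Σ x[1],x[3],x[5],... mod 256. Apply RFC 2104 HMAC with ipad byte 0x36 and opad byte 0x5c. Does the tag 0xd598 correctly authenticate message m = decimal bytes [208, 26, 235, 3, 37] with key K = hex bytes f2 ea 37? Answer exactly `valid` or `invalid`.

Key hex bytes f2 ea 37 is exactly B = 3 bytes: K' = f2 ea 37.
K' ⊕ ipad = c4 dc 01; K' ⊕ opad = ae b6 6b.
Inner hash: even-index sum = 226 mod 256 = 226; odd-index sum = 700 mod 256 = 188 → e2 bc.
Outer hash (recomputed tag): even-index sum = 469 mod 256 = 213; odd-index sum = 408 mod 256 = 152 → d5 98.
Recomputed tag = d598; claimed = d598 → match.

valid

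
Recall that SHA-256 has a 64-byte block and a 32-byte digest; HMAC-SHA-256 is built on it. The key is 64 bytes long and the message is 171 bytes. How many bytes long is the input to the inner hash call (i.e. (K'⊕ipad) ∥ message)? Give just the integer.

Key is 64 ≤ 64 bytes, zero-padded: |K'| = 64.
Inner input = (K'⊕ipad) ∥ m → 64 + 171 = 235 bytes.

235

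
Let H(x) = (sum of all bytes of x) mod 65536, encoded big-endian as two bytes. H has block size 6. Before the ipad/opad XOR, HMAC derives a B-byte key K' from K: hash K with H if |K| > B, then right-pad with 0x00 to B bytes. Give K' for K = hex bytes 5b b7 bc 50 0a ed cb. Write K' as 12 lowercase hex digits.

03e000000000

|K| = 7 > B = 6, so first hash the key.
H(K): sum = 91+183+188+80+10+237+203 = 992 → 03 e0.
Zero-pad H(K) = 03 e0 to 6 bytes: K' = 03 e0 00 00 00 00.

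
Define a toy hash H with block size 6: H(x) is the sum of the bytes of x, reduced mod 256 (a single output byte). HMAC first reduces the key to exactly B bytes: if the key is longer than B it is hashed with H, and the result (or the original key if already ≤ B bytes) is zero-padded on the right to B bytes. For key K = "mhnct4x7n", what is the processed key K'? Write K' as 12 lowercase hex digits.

|K| = 9 > B = 6, so first hash the key.
H(K): sum = 109+104+110+99+116+52+120+55+110 = 875; mod 256 = 107 → 6b.
Zero-pad H(K) = 6b to 6 bytes: K' = 6b 00 00 00 00 00.

6b0000000000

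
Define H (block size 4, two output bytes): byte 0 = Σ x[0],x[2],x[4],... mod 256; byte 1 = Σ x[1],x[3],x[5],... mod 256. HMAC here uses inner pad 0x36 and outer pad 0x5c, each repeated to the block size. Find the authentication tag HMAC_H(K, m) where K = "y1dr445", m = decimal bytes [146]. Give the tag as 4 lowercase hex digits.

aefe

Key "y1dr445" = 79 31 64 72 34 34 35 is 7 bytes > B = 4, so hash it first: H(key) = 46 d7, then zero-pad to 4 bytes: K' = 46 d7 00 00.
K' ⊕ ipad = 70 e1 36 36.  K' ⊕ opad = 1a 8b 5c 5c.
Inner input = (K'⊕ipad) ∥ m = 70 e1 36 36 ∥ 92.
Inner hash: even-index sum = 312 mod 256 = 56; odd-index sum = 279 mod 256 = 23 → 38 17.
Outer input = (K'⊕opad) ∥ inner = 1a 8b 5c 5c ∥ 38 17.
Outer hash (tag): even-index sum = 174 mod 256 = 174; odd-index sum = 254 mod 256 = 254 → ae fe.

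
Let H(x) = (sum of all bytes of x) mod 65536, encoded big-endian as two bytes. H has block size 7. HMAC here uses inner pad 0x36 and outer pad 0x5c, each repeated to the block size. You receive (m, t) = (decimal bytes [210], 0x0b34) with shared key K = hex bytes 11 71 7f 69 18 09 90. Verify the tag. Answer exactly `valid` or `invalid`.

invalid

Key hex bytes 11 71 7f 69 18 09 90 is exactly B = 7 bytes: K' = 11 71 7f 69 18 09 90.
K' ⊕ ipad = 27 47 49 5f 2e 3f a6; K' ⊕ opad = 4d 2d 23 35 44 55 cc.
Inner hash: sum = 39+71+73+95+46+63+166+210 = 763 → 02 fb.
Outer hash (recomputed tag): sum = 77+45+35+53+68+85+204+2+251 = 820 → 03 34.
Recomputed tag = 0334; claimed = 0b34 → mismatch.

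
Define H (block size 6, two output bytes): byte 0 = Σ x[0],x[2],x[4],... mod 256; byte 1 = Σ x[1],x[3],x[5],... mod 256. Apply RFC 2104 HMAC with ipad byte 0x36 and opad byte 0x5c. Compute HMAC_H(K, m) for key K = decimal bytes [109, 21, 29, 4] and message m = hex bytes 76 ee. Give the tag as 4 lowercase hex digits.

Key decimal bytes [109, 21, 29, 4] = 6d 15 1d 04 is 4 bytes ≤ B = 6; zero-pad to 6 bytes: K' = 6d 15 1d 04 00 00.
K' ⊕ ipad = 5b 23 2b 32 36 36.  K' ⊕ opad = 31 49 41 58 5c 5c.
Inner input = (K'⊕ipad) ∥ m = 5b 23 2b 32 36 36 ∥ 76 ee.
Inner hash: even-index sum = 306 mod 256 = 50; odd-index sum = 377 mod 256 = 121 → 32 79.
Outer input = (K'⊕opad) ∥ inner = 31 49 41 58 5c 5c ∥ 32 79.
Outer hash (tag): even-index sum = 256 mod 256 = 0; odd-index sum = 374 mod 256 = 118 → 00 76.

0076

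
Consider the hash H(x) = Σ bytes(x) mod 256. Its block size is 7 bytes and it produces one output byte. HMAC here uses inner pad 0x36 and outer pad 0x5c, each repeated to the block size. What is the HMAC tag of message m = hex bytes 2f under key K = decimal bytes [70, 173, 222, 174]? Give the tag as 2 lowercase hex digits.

ef

Key decimal bytes [70, 173, 222, 174] = 46 ad de ae is 4 bytes ≤ B = 7; zero-pad to 7 bytes: K' = 46 ad de ae 00 00 00.
K' ⊕ ipad = 70 9b e8 98 36 36 36.  K' ⊕ opad = 1a f1 82 f2 5c 5c 5c.
Inner input = (K'⊕ipad) ∥ m = 70 9b e8 98 36 36 36 ∥ 2f.
Inner hash: sum = 112+155+232+152+54+54+54+47 = 860; mod 256 = 92 → 5c.
Outer input = (K'⊕opad) ∥ inner = 1a f1 82 f2 5c 5c 5c ∥ 5c.
Outer hash (tag): sum = 26+241+130+242+92+92+92+92 = 1007; mod 256 = 239 → ef.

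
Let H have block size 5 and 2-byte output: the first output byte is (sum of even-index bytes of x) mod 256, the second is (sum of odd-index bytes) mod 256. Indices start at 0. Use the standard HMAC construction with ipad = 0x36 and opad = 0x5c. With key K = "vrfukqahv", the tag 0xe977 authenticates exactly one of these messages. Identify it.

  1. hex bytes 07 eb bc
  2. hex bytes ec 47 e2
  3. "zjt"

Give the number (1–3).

Key "vrfukqahv" = 76 72 66 75 6b 71 61 68 76 is 9 bytes > B = 5, so hash it first: H(key) = 1e c0, then zero-pad to 5 bytes: K' = 1e c0 00 00 00.
K' ⊕ ipad = 28 f6 36 36 36; K' ⊕ opad = 42 9c 5c 5c 5c.
m1: inner = H(28 f6 36 36 36 07 eb bc) = 7f ef; tag = H(42 9c 5c 5c 5c 7f ef) = e977 ← matches
m2: inner = H(28 f6 36 36 36 ec 47 e2) = db fa; tag = H(42 9c 5c 5c 5c db fa) = f4d3
m3: inner = H(28 f6 36 36 36 7a 6a 74) = fe 1a; tag = H(42 9c 5c 5c 5c fe 1a) = 14f6

1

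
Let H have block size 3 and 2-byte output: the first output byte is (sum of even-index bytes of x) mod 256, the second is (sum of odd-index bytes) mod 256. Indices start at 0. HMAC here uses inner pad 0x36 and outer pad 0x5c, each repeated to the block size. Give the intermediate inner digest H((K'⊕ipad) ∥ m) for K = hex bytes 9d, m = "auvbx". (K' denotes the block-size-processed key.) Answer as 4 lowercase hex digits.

Key hex bytes 9d is 1 byte ≤ B = 3; zero-pad to 3 bytes: K' = 9d 00 00.
K' ⊕ ipad = ab 36 36.
Inner input = ab 36 36 ∥ 61 75 76 62 78.
Inner hash: even-index sum = 440 mod 256 = 184; odd-index sum = 389 mod 256 = 133 → b8 85.

b885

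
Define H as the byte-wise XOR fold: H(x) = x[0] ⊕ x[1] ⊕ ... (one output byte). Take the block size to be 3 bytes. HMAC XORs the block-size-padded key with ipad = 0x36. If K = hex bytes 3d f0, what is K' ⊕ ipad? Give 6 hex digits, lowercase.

0bc636

Key hex bytes 3d f0 is 2 bytes ≤ B = 3; zero-pad to 3 bytes: K' = 3d f0 00.
XOR each byte with 0x36: 3d⊕36=0b, f0⊕36=c6, 00⊕36=36.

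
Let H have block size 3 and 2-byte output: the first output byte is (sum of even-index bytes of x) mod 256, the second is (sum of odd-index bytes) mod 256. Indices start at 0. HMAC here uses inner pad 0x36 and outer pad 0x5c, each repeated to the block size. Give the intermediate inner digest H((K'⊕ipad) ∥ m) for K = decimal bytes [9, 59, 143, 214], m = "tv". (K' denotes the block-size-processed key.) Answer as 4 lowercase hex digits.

5a9b

Key decimal bytes [9, 59, 143, 214] = 09 3b 8f d6 is 4 bytes > B = 3, so hash it first: H(key) = 98 11, then zero-pad to 3 bytes: K' = 98 11 00.
K' ⊕ ipad = ae 27 36.
Inner input = ae 27 36 ∥ 74 76.
Inner hash: even-index sum = 346 mod 256 = 90; odd-index sum = 155 mod 256 = 155 → 5a 9b.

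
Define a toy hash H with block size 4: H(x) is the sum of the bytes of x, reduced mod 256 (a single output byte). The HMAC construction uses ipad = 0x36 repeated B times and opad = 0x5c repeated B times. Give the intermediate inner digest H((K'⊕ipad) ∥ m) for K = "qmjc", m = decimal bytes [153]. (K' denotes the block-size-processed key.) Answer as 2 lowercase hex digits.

ec

Key "qmjc" = 71 6d 6a 63 is exactly B = 4 bytes: K' = 71 6d 6a 63.
K' ⊕ ipad = 47 5b 5c 55.
Inner input = 47 5b 5c 55 ∥ 99.
Inner hash: sum = 71+91+92+85+153 = 492; mod 256 = 236 → ec.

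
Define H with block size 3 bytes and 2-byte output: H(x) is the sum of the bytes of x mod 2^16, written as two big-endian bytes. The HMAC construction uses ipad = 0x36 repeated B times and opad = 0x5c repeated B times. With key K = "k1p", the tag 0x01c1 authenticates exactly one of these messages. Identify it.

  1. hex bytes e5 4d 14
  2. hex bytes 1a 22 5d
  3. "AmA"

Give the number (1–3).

Key "k1p" = 6b 31 70 is exactly B = 3 bytes: K' = 6b 31 70.
K' ⊕ ipad = 5d 07 46; K' ⊕ opad = 37 6d 2c.
m1: inner = H(5d 07 46 e5 4d 14) = 01 f0; tag = H(37 6d 2c 01 f0) = 01c1 ← matches
m2: inner = H(5d 07 46 1a 22 5d) = 01 43; tag = H(37 6d 2c 01 43) = 0114
m3: inner = H(5d 07 46 41 6d 41) = 01 99; tag = H(37 6d 2c 01 99) = 016a

1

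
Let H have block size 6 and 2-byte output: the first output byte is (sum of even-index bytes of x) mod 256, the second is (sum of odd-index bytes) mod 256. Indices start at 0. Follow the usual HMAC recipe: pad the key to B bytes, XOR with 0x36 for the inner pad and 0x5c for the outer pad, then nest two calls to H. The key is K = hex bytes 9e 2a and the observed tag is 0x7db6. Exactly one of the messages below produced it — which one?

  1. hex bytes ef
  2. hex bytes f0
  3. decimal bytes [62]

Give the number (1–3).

1

Key hex bytes 9e 2a is 2 bytes ≤ B = 6; zero-pad to 6 bytes: K' = 9e 2a 00 00 00 00.
K' ⊕ ipad = a8 1c 36 36 36 36; K' ⊕ opad = c2 76 5c 5c 5c 5c.
m1: inner = H(a8 1c 36 36 36 36 ef) = 03 88; tag = H(c2 76 5c 5c 5c 5c 03 88) = 7db6 ← matches
m2: inner = H(a8 1c 36 36 36 36 f0) = 04 88; tag = H(c2 76 5c 5c 5c 5c 04 88) = 7eb6
m3: inner = H(a8 1c 36 36 36 36 3e) = 52 88; tag = H(c2 76 5c 5c 5c 5c 52 88) = ccb6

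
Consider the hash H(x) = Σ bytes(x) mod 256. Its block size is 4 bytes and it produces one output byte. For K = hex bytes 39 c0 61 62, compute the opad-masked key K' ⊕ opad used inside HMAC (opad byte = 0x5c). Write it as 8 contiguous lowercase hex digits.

Key hex bytes 39 c0 61 62 is exactly B = 4 bytes: K' = 39 c0 61 62.
XOR each byte with 0x5c: 39⊕5c=65, c0⊕5c=9c, 61⊕5c=3d, 62⊕5c=3e.

659c3d3e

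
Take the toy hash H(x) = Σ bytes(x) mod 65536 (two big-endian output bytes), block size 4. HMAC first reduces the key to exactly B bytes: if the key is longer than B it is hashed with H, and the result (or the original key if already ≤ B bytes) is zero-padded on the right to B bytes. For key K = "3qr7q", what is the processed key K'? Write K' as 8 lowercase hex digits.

01be0000

|K| = 5 > B = 4, so first hash the key.
H(K): sum = 51+113+114+55+113 = 446 → 01 be.
Zero-pad H(K) = 01 be to 4 bytes: K' = 01 be 00 00.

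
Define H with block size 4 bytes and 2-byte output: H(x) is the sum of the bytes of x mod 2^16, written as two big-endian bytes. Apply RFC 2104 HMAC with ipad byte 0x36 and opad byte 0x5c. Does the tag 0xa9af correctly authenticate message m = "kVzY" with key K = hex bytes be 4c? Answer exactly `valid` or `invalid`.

invalid

Key hex bytes be 4c is 2 bytes ≤ B = 4; zero-pad to 4 bytes: K' = be 4c 00 00.
K' ⊕ ipad = 88 7a 36 36; K' ⊕ opad = e2 10 5c 5c.
Inner hash: sum = 136+122+54+54+107+86+122+89 = 770 → 03 02.
Outer hash (recomputed tag): sum = 226+16+92+92+3+2 = 431 → 01 af.
Recomputed tag = 01af; claimed = a9af → mismatch.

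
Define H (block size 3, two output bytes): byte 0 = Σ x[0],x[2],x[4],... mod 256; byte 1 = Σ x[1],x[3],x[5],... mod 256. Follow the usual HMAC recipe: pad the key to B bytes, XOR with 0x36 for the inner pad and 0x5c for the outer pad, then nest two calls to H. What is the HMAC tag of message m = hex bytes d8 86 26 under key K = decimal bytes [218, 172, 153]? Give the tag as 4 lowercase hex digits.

Key decimal bytes [218, 172, 153] = da ac 99 is exactly B = 3 bytes: K' = da ac 99.
K' ⊕ ipad = ec 9a af.  K' ⊕ opad = 86 f0 c5.
Inner input = (K'⊕ipad) ∥ m = ec 9a af ∥ d8 86 26.
Inner hash: even-index sum = 545 mod 256 = 33; odd-index sum = 408 mod 256 = 152 → 21 98.
Outer input = (K'⊕opad) ∥ inner = 86 f0 c5 ∥ 21 98.
Outer hash (tag): even-index sum = 483 mod 256 = 227; odd-index sum = 273 mod 256 = 17 → e3 11.

e311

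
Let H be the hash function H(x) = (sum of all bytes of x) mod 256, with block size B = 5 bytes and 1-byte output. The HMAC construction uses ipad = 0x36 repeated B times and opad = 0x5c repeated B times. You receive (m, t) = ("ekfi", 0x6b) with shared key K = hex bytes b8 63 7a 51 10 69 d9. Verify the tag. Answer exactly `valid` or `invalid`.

Key hex bytes b8 63 7a 51 10 69 d9 is 7 bytes > B = 5, so hash it first: H(key) = 38, then zero-pad to 5 bytes: K' = 38 00 00 00 00.
K' ⊕ ipad = 0e 36 36 36 36; K' ⊕ opad = 64 5c 5c 5c 5c.
Inner hash: sum = 14+54+54+54+54+101+107+102+105 = 645; mod 256 = 133 → 85.
Outer hash (recomputed tag): sum = 100+92+92+92+92+133 = 601; mod 256 = 89 → 59.
Recomputed tag = 59; claimed = 6b → mismatch.

invalid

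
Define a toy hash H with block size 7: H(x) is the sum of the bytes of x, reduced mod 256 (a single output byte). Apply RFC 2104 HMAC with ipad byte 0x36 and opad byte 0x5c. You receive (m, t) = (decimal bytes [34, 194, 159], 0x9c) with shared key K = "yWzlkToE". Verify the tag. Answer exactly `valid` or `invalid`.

Key "yWzlkToE" = 79 57 7a 6c 6b 54 6f 45 is 8 bytes > B = 7, so hash it first: H(key) = 29, then zero-pad to 7 bytes: K' = 29 00 00 00 00 00 00.
K' ⊕ ipad = 1f 36 36 36 36 36 36; K' ⊕ opad = 75 5c 5c 5c 5c 5c 5c.
Inner hash: sum = 31+54+54+54+54+54+54+34+194+159 = 742; mod 256 = 230 → e6.
Outer hash (recomputed tag): sum = 117+92+92+92+92+92+92+230 = 899; mod 256 = 131 → 83.
Recomputed tag = 83; claimed = 9c → mismatch.

invalid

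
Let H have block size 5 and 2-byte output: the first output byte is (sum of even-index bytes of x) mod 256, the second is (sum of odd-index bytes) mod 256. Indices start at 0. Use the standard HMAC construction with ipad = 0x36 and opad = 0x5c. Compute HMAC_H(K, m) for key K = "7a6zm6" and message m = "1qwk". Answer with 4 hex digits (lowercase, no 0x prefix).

43dd

Key "7a6zm6" = 37 61 36 7a 6d 36 is 6 bytes > B = 5, so hash it first: H(key) = da 11, then zero-pad to 5 bytes: K' = da 11 00 00 00.
K' ⊕ ipad = ec 27 36 36 36.  K' ⊕ opad = 86 4d 5c 5c 5c.
Inner input = (K'⊕ipad) ∥ m = ec 27 36 36 36 ∥ 31 71 77 6b.
Inner hash: even-index sum = 564 mod 256 = 52; odd-index sum = 261 mod 256 = 5 → 34 05.
Outer input = (K'⊕opad) ∥ inner = 86 4d 5c 5c 5c ∥ 34 05.
Outer hash (tag): even-index sum = 323 mod 256 = 67; odd-index sum = 221 mod 256 = 221 → 43 dd.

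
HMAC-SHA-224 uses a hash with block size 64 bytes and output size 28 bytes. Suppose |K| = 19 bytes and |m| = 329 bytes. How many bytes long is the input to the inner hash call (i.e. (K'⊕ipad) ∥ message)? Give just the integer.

Key is 19 ≤ 64 bytes, zero-padded: |K'| = 64.
Inner input = (K'⊕ipad) ∥ m → 64 + 329 = 393 bytes.

393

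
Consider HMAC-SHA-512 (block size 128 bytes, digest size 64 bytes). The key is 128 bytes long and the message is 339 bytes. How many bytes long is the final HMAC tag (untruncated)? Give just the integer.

64

The tag is one SHA-512 digest: 64 bytes.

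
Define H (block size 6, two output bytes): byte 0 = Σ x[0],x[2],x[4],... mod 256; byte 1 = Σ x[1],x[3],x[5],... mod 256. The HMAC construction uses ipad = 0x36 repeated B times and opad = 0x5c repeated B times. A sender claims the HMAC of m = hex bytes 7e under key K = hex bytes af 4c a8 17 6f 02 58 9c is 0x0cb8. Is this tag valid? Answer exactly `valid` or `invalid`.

Key hex bytes af 4c a8 17 6f 02 58 9c is 8 bytes > B = 6, so hash it first: H(key) = 1e 01, then zero-pad to 6 bytes: K' = 1e 01 00 00 00 00.
K' ⊕ ipad = 28 37 36 36 36 36; K' ⊕ opad = 42 5d 5c 5c 5c 5c.
Inner hash: even-index sum = 274 mod 256 = 18; odd-index sum = 163 mod 256 = 163 → 12 a3.
Outer hash (recomputed tag): even-index sum = 268 mod 256 = 12; odd-index sum = 440 mod 256 = 184 → 0c b8.
Recomputed tag = 0cb8; claimed = 0cb8 → match.

valid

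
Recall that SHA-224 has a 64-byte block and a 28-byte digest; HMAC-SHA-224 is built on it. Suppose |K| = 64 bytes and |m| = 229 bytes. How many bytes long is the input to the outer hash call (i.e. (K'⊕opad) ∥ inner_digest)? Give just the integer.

Key is 64 ≤ 64 bytes, zero-padded: |K'| = 64.
Outer input = (K'⊕opad) ∥ H(inner) → 64 + 28 = 92 bytes.

92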